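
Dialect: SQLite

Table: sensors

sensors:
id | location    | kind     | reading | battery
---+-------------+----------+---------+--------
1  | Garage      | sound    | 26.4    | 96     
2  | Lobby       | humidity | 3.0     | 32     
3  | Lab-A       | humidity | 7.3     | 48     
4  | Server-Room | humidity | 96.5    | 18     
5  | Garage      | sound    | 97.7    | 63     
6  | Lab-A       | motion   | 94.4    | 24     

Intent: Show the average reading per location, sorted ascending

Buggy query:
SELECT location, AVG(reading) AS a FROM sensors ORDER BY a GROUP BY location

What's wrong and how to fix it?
Bug: ORDER BY appears before GROUP BY; SQL clause order requires GROUP BY first

Fix: Reorder: SELECT … FROM … GROUP BY … ORDER BY …

Corrected query:
SELECT location, AVG(reading) AS a FROM sensors GROUP BY location ORDER BY a

Result:
location    | a    
------------+------
Lobby       | 3    
Lab-A       | 50.85
Garage      | 62.05
Server-Room | 96.5 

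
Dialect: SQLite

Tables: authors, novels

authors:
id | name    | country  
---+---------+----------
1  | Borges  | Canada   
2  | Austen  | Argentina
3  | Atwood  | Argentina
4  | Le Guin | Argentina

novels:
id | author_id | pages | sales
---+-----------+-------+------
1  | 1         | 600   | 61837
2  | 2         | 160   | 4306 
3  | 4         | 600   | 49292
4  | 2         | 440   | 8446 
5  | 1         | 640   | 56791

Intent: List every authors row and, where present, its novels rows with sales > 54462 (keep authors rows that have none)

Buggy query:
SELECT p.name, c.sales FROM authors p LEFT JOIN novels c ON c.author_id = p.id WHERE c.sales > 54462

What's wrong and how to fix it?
Bug: Filtering c.sales in WHERE discards the NULL rows produced by LEFT JOIN, turning it into an inner join

Fix: Put 'c.sales > 54462' in the JOIN's ON clause instead of WHERE

Corrected query:
SELECT p.name, c.sales FROM authors p LEFT JOIN novels c ON c.author_id = p.id AND c.sales > 54462

Result:
name    | sales
--------+------
Borges  | 56791
Borges  | 61837
Austen  | NULL 
Atwood  | NULL 
Le Guin | NULL 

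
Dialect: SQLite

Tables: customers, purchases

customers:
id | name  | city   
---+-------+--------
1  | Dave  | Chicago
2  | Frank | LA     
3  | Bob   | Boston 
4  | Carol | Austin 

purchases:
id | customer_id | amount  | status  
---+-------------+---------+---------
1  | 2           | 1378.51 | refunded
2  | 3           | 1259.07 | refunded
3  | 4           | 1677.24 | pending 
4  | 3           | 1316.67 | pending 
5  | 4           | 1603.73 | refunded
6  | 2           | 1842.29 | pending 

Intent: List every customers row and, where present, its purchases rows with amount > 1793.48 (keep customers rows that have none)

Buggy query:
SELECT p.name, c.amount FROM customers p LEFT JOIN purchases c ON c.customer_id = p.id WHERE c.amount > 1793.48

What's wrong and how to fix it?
Bug: Filtering c.amount in WHERE discards the NULL rows produced by LEFT JOIN, turning it into an inner join

Fix: Put 'c.amount > 1793.48' in the JOIN's ON clause instead of WHERE

Corrected query:
SELECT p.name, c.amount FROM customers p LEFT JOIN purchases c ON c.customer_id = p.id AND c.amount > 1793.48

Result:
name  | amount 
------+--------
Dave  | NULL   
Frank | 1842.29
Bob   | NULL   
Carol | NULL   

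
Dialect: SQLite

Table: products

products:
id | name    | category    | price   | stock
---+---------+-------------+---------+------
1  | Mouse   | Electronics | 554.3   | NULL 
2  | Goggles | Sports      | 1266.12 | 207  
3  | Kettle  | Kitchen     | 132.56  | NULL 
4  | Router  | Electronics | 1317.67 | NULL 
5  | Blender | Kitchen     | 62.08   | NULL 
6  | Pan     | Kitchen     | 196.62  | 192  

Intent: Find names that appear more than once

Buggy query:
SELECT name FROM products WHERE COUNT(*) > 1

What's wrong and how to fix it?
Bug: COUNT(*) is an aggregate and cannot be used in WHERE

Fix: Group first, then use HAVING for the count condition

Corrected query:
SELECT name FROM products GROUP BY name HAVING COUNT(*) > 1

Result:
(no rows)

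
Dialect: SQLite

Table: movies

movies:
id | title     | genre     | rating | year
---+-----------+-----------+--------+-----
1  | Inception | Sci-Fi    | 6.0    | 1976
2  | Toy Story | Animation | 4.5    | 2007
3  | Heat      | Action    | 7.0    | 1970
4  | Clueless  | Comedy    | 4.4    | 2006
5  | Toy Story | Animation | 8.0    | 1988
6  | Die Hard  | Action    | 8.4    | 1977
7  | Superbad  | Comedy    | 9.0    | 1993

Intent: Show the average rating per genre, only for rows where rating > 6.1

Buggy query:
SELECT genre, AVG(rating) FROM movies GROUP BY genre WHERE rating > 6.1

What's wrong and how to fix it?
Bug: WHERE cannot follow GROUP BY

Fix: Place WHERE between FROM and GROUP BY

Corrected query:
SELECT genre, AVG(rating) FROM movies WHERE rating > 6.1 GROUP BY genre

Result:
genre     | AVG(rating)
----------+------------
Action    | 7.7        
Animation | 8          
Comedy    | 9          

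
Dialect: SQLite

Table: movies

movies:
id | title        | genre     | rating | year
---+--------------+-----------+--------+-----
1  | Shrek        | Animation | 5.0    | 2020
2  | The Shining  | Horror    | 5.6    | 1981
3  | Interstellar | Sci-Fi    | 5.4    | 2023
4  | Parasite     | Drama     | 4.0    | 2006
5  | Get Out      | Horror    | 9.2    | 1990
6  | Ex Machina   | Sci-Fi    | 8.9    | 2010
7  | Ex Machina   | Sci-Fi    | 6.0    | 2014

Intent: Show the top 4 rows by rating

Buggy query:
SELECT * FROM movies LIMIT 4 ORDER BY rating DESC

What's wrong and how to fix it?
Bug: ORDER BY cannot follow LIMIT; LIMIT is the final clause

Fix: Swap the clauses: ORDER BY first, then LIMIT

Corrected query:
SELECT * FROM movies ORDER BY rating DESC LIMIT 4

Result:
id | title       | genre  | rating | year
---+-------------+--------+--------+-----
5  | Get Out     | Horror | 9.2    | 1990
6  | Ex Machina  | Sci-Fi | 8.9    | 2010
7  | Ex Machina  | Sci-Fi | 6      | 2014
2  | The Shining | Horror | 5.6    | 1981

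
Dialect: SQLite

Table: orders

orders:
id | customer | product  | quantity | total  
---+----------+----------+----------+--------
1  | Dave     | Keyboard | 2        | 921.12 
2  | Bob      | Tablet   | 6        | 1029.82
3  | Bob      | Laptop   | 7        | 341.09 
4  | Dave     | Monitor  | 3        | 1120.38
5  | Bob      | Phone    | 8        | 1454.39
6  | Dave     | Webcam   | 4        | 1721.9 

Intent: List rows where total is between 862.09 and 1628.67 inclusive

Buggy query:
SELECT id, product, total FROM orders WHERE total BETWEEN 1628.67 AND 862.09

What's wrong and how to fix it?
Bug: The bounds are reversed; BETWEEN a AND b requires a <= b to match anything

Fix: Swap the bounds so the smaller value comes first

Corrected query:
SELECT id, product, total FROM orders WHERE total BETWEEN 862.09 AND 1628.67

Result:
id | product  | total  
---+----------+--------
1  | Keyboard | 921.12 
2  | Tablet   | 1029.82
4  | Monitor  | 1120.38
5  | Phone    | 1454.39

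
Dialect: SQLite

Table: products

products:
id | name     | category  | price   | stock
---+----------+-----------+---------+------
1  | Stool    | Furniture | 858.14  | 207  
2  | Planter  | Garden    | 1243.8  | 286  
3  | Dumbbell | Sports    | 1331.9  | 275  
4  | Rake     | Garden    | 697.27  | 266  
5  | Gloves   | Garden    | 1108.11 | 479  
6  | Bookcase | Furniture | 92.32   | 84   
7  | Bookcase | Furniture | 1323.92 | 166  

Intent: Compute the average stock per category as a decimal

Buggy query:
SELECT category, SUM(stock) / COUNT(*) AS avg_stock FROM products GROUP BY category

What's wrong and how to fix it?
Bug: Both operands are integers, so '/' performs integer division and truncates

Fix: Multiply by 1.0 (or CAST to REAL) to force floating-point division

Corrected query:
SELECT category, SUM(stock) * 1.0 / COUNT(*) AS avg_stock FROM products GROUP BY category

Result:
category  | avg_stock 
----------+-----------
Furniture | 152.333333
Garden    | 343.666667
Sports    | 275       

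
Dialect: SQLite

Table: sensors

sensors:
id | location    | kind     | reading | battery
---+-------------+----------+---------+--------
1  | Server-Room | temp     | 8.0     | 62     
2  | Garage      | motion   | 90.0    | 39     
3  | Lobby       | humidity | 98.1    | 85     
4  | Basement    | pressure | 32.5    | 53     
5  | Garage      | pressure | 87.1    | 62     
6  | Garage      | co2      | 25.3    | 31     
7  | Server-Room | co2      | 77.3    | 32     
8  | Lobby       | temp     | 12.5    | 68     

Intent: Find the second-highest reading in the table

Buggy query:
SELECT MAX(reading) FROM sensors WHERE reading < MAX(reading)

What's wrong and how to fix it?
Bug: The inner MAX is an aggregate inside WHERE, which is not allowed

Fix: Compute the overall MAX in a subquery, then take MAX of rows below it

Corrected query:
SELECT MAX(reading) FROM sensors WHERE reading < (SELECT MAX(reading) FROM sensors)

Result:
MAX(reading)
------------
90          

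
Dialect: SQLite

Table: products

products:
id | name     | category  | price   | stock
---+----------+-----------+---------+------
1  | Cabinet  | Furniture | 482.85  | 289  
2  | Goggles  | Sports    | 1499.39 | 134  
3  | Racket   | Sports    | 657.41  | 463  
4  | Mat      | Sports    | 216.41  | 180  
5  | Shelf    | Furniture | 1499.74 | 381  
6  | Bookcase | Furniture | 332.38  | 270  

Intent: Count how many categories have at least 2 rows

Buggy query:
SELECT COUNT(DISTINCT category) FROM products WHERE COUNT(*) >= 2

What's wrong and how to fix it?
Bug: COUNT(*) cannot appear in WHERE; the per-group count doesn't exist yet

Fix: Group first with HAVING COUNT(*) >= 2, then COUNT the resulting groups

Corrected query:
SELECT COUNT(*) FROM (SELECT category FROM products GROUP BY category HAVING COUNT(*) >= 2)

Result:
COUNT(*)
--------
2       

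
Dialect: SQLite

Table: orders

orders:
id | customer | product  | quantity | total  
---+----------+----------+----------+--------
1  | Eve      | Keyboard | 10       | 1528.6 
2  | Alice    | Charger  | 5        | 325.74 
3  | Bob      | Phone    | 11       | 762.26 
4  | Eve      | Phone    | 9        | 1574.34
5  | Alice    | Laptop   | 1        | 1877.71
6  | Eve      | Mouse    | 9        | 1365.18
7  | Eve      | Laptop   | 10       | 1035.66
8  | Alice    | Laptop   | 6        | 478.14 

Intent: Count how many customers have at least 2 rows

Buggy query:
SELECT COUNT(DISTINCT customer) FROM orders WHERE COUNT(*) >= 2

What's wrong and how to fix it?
Bug: WHERE filters individual rows, not groups, so a group-level COUNT is invalid there

Fix: Group first with HAVING COUNT(*) >= 2, then COUNT the resulting groups

Corrected query:
SELECT COUNT(*) FROM (SELECT customer FROM orders GROUP BY customer HAVING COUNT(*) >= 2)

Result:
COUNT(*)
--------
2       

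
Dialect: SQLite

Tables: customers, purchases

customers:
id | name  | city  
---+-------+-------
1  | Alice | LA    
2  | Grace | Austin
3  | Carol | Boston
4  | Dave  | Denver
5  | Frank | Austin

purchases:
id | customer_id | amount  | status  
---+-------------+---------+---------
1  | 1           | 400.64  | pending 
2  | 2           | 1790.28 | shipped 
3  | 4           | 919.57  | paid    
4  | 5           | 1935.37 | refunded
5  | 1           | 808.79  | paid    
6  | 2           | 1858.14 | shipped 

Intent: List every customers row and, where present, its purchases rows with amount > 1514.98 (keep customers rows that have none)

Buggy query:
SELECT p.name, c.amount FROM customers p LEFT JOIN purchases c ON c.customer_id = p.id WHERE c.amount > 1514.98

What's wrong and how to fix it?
Bug: Filtering c.amount in WHERE discards the NULL rows produced by LEFT JOIN, turning it into an inner join

Fix: Put 'c.amount > 1514.98' in the JOIN's ON clause instead of WHERE

Corrected query:
SELECT p.name, c.amount FROM customers p LEFT JOIN purchases c ON c.customer_id = p.id AND c.amount > 1514.98

Result:
name  | amount 
------+--------
Alice | NULL   
Grace | 1790.28
Grace | 1858.14
Carol | NULL   
Dave  | NULL   
Frank | 1935.37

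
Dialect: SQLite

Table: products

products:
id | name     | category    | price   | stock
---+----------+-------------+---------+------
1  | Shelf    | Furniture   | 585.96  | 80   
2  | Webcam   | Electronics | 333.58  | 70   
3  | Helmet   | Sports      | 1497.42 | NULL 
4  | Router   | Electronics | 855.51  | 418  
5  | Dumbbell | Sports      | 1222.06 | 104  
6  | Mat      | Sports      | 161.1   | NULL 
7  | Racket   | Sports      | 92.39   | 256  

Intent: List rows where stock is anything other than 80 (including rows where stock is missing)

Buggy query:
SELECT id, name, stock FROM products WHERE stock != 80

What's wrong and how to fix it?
Bug: Inequality against NULL is unknown, not true; rows with NULL are dropped

Fix: Handle NULL separately with IS NULL alongside the inequality

Corrected query:
SELECT id, name, stock FROM products WHERE stock != 80 OR stock IS NULL

Result:
id | name     | stock
---+----------+------
2  | Webcam   | 70   
3  | Helmet   | NULL 
4  | Router   | 418  
5  | Dumbbell | 104  
6  | Mat      | NULL 
7  | Racket   | 256  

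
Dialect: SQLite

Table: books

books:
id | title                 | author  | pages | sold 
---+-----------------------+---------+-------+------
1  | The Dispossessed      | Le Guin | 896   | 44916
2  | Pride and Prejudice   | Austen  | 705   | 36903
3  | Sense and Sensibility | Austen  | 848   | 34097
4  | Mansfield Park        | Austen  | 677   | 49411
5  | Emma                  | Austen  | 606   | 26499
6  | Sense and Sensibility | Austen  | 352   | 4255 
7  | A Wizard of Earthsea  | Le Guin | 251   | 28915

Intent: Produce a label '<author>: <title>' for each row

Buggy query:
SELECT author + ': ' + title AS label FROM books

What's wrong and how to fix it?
Bug: SQLite uses || for string concatenation; + coerces text to numbers (yielding 0)

Fix: Replace + with || to concatenate text

Corrected query:
SELECT author || ': ' || title AS label FROM books

Result:
label                        
-----------------------------
Le Guin: The Dispossessed    
Austen: Pride and Prejudice  
Austen: Sense and Sensibility
Austen: Mansfield Park       
Austen: Emma                 
Austen: Sense and Sensibility
Le Guin: A Wizard of Earthsea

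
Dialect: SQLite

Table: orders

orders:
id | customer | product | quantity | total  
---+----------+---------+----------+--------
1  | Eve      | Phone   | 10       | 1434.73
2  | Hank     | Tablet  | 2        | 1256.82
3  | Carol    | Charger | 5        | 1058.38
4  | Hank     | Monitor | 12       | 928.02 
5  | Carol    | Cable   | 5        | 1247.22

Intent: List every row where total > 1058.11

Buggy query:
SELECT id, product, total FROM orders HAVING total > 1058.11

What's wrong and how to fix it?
Bug: HAVING filters the output of aggregation, but this query has no GROUP BY and no aggregate functions, so SQLite rejects it (HAVING clause on a non-aggregate query); the condition here is per row

Fix: Replace HAVING with WHERE since the condition applies to individual rows

Corrected query:
SELECT id, product, total FROM orders WHERE total > 1058.11

Result:
id | product | total  
---+---------+--------
1  | Phone   | 1434.73
2  | Tablet  | 1256.82
3  | Charger | 1058.38
5  | Cable   | 1247.22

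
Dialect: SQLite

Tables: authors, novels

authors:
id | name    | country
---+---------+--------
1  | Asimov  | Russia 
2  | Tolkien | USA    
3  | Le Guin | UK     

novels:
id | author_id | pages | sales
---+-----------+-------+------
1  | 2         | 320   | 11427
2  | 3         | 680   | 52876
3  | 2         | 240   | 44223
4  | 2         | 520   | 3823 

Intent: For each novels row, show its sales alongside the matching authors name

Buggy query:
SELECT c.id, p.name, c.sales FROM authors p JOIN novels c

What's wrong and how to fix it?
Bug: Missing join condition: each novels row is matched to all authors rows instead of just its own

Fix: Add ON c.author_id = p.id to the JOIN

Corrected query:
SELECT c.id, p.name, c.sales FROM authors p JOIN novels c ON c.author_id = p.id

Result:
id | name    | sales
---+---------+------
1  | Tolkien | 11427
2  | Le Guin | 52876
3  | Tolkien | 44223
4  | Tolkien | 3823 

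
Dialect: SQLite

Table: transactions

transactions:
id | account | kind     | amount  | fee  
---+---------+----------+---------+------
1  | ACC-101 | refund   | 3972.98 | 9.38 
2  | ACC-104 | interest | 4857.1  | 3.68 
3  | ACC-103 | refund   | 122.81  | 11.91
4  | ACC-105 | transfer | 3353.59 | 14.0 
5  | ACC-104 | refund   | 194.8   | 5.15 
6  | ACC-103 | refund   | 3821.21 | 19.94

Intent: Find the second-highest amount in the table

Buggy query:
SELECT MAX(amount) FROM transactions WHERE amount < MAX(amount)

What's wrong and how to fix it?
Bug: MAX(amount) on the right of the comparison is an aggregate-in-WHERE error

Fix: Put the inner MAX in a scalar subquery

Corrected query:
SELECT MAX(amount) FROM transactions WHERE amount < (SELECT MAX(amount) FROM transactions)

Result:
MAX(amount)
-----------
3972.98    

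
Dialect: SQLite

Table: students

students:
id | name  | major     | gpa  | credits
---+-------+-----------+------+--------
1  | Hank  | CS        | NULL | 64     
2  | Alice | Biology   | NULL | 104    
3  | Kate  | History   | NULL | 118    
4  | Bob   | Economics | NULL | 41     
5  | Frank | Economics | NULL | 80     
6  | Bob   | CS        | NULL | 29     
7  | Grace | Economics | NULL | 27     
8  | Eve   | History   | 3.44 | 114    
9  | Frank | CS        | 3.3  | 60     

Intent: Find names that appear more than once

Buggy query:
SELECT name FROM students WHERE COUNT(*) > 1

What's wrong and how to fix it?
Bug: COUNT(*) is an aggregate and cannot be used in WHERE

Fix: Group first, then use HAVING for the count condition

Corrected query:
SELECT name FROM students GROUP BY name HAVING COUNT(*) > 1

Result:
name 
-----
Bob  
Frank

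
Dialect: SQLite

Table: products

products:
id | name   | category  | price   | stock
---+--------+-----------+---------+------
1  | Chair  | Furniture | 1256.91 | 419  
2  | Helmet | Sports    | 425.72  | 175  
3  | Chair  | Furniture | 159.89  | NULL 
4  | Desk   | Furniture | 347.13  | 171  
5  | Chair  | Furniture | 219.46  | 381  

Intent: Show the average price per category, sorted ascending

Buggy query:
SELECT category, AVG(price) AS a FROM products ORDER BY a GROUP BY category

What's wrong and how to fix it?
Bug: GROUP BY must precede ORDER BY

Fix: Reorder: SELECT … FROM … GROUP BY … ORDER BY …

Corrected query:
SELECT category, AVG(price) AS a FROM products GROUP BY category ORDER BY a

Result:
category  | a       
----------+---------
Sports    | 425.72  
Furniture | 495.8475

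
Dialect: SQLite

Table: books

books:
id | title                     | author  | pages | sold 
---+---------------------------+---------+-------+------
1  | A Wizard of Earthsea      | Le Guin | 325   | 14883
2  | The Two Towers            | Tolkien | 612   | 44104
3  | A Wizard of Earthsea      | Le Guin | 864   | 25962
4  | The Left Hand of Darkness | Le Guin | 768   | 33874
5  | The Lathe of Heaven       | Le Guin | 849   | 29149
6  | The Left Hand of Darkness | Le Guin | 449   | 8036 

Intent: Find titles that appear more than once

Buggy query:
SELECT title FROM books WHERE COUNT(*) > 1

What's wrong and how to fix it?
Bug: COUNT(*) is an aggregate and cannot be used in WHERE

Fix: Group first, then use HAVING for the count condition

Corrected query:
SELECT title FROM books GROUP BY title HAVING COUNT(*) > 1

Result:
title                    
-------------------------
A Wizard of Earthsea     
The Left Hand of Darkness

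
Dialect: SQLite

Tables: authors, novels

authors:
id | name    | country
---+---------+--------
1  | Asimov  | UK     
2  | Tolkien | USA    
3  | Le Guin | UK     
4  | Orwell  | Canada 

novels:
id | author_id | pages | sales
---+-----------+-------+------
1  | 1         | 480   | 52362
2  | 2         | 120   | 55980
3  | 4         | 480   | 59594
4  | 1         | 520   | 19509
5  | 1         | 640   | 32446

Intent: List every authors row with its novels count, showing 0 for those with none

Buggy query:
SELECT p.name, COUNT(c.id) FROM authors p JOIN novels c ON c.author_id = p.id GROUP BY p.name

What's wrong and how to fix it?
Bug: INNER JOIN drops authors rows that have no matching novels rows

Fix: Switch to LEFT JOIN to retain unmatched parent rows

Corrected query:
SELECT p.name, COUNT(c.id) FROM authors p LEFT JOIN novels c ON c.author_id = p.id GROUP BY p.name

Result:
name    | COUNT(c.id)
--------+------------
Asimov  | 3          
Le Guin | 0          
Orwell  | 1          
Tolkien | 1          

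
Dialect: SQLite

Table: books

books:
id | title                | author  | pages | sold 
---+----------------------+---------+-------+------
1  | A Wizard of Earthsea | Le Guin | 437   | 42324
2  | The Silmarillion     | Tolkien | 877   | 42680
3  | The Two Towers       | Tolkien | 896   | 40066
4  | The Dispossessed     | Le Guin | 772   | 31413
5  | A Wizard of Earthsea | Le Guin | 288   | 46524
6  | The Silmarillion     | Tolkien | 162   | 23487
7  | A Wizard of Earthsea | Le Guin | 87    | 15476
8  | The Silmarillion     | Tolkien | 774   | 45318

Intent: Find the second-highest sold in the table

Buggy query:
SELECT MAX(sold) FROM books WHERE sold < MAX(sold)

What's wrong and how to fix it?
Bug: The inner MAX is an aggregate inside WHERE, which is not allowed

Fix: Compute the overall MAX in a subquery, then take MAX of rows below it

Corrected query:
SELECT MAX(sold) FROM books WHERE sold < (SELECT MAX(sold) FROM books)

Result:
MAX(sold)
---------
45318    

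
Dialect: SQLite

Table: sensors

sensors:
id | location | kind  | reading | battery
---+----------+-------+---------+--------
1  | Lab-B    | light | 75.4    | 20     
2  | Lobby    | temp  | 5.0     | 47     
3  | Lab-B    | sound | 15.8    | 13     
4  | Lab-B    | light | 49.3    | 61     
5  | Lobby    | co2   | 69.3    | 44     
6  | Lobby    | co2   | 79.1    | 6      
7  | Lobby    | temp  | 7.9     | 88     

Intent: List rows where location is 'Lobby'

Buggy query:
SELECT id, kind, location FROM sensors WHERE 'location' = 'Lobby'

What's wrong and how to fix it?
Bug: 'location' in single quotes is a string literal, not the column; the comparison is literal-vs-literal and never true

Fix: Reference the column as location without single quotes

Corrected query:
SELECT id, kind, location FROM sensors WHERE location = 'Lobby'

Result:
id | kind | location
---+------+---------
2  | temp | Lobby   
5  | co2  | Lobby   
6  | co2  | Lobby   
7  | temp | Lobby   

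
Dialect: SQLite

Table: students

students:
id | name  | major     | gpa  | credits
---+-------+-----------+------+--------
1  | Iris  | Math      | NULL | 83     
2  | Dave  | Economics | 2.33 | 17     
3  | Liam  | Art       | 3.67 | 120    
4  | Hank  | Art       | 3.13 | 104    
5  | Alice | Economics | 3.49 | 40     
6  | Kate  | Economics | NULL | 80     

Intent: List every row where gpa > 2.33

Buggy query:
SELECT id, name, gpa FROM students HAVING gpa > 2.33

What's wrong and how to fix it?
Bug: HAVING filters the output of aggregation, but this query has no GROUP BY and no aggregate functions, so SQLite rejects it (HAVING clause on a non-aggregate query); the condition here is per row

Fix: Replace HAVING with WHERE since the condition applies to individual rows

Corrected query:
SELECT id, name, gpa FROM students WHERE gpa > 2.33

Result:
id | name  | gpa 
---+-------+-----
3  | Liam  | 3.67
4  | Hank  | 3.13
5  | Alice | 3.49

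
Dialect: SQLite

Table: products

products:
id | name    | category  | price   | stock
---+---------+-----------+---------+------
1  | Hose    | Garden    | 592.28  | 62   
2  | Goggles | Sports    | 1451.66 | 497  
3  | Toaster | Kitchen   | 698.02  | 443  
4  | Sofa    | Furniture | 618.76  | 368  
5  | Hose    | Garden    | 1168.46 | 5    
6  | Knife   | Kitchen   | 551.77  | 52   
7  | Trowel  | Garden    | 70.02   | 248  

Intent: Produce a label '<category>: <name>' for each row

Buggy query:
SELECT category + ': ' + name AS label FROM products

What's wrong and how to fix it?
Bug: SQLite uses || for string concatenation; + coerces text to numbers (yielding 0)

Fix: Replace + with || to concatenate text

Corrected query:
SELECT category || ': ' || name AS label FROM products

Result:
label           
----------------
Garden: Hose    
Sports: Goggles 
Kitchen: Toaster
Furniture: Sofa 
Garden: Hose    
Kitchen: Knife  
Garden: Trowel  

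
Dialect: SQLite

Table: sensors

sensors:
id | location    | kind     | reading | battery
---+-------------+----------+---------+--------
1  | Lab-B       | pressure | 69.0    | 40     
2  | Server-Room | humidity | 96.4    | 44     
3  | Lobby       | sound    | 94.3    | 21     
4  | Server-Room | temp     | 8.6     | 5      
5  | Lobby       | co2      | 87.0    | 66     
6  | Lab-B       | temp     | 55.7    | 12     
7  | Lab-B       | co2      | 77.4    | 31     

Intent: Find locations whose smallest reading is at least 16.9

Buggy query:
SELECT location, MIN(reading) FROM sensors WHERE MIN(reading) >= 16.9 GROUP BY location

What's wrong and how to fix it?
Bug: MIN() in WHERE is a misuse of aggregate

Fix: Use HAVING for the per-group MIN condition

Corrected query:
SELECT location, MIN(reading) FROM sensors GROUP BY location HAVING MIN(reading) >= 16.9

Result:
location | MIN(reading)
---------+-------------
Lab-B    | 55.7        
Lobby    | 87          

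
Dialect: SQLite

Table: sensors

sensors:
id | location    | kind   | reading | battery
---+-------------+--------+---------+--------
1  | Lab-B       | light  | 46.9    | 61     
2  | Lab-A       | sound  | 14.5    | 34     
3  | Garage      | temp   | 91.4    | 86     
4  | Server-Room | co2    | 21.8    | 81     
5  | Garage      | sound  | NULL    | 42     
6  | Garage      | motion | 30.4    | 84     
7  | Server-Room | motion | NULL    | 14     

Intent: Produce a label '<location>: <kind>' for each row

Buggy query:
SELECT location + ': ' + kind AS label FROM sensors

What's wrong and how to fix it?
Bug: SQLite uses || for string concatenation; + coerces text to numbers (yielding 0)

Fix: Use the || operator for string concatenation

Corrected query:
SELECT location || ': ' || kind AS label FROM sensors

Result:
label              
-------------------
Lab-B: light       
Lab-A: sound       
Garage: temp       
Server-Room: co2   
Garage: sound      
Garage: motion     
Server-Room: motion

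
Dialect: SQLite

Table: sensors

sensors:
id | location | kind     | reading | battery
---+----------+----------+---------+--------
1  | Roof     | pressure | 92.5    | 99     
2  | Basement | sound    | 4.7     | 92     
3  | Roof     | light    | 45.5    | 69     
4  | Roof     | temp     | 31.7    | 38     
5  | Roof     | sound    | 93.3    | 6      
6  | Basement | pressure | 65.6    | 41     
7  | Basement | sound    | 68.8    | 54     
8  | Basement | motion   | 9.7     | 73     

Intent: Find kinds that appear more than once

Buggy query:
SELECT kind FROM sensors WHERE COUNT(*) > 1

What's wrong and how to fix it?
Bug: WHERE can't reference COUNT(*); aggregates are computed after WHERE

Fix: Group first, then use HAVING for the count condition

Corrected query:
SELECT kind FROM sensors GROUP BY kind HAVING COUNT(*) > 1

Result:
kind    
--------
pressure
sound   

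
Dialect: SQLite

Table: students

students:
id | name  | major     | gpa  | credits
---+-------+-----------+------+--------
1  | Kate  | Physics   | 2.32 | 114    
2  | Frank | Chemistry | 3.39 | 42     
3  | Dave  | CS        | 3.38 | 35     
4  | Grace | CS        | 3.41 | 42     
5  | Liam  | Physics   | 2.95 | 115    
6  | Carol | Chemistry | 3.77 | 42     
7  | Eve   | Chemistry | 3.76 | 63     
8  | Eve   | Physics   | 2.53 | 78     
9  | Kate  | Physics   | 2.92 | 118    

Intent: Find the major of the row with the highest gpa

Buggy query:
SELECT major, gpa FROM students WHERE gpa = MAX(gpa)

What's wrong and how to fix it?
Bug: MAX(gpa) is an aggregate and cannot be used directly in WHERE

Fix: Use a subquery: WHERE gpa = (SELECT MAX(gpa) FROM students)

Corrected query:
SELECT major, gpa FROM students WHERE gpa = (SELECT MAX(gpa) FROM students)

Result:
major     | gpa 
----------+-----
Chemistry | 3.77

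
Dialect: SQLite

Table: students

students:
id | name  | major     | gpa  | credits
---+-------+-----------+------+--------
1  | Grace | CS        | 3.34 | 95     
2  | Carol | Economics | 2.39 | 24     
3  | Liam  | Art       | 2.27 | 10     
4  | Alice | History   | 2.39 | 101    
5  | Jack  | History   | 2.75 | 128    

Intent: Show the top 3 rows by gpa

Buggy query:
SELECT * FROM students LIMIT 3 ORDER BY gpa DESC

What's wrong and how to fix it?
Bug: LIMIT must come after ORDER BY

Fix: Swap the clauses: ORDER BY first, then LIMIT

Corrected query:
SELECT * FROM students ORDER BY gpa DESC LIMIT 3

Result:
id | name  | major     | gpa  | credits
---+-------+-----------+------+--------
1  | Grace | CS        | 3.34 | 95     
5  | Jack  | History   | 2.75 | 128    
2  | Carol | Economics | 2.39 | 24     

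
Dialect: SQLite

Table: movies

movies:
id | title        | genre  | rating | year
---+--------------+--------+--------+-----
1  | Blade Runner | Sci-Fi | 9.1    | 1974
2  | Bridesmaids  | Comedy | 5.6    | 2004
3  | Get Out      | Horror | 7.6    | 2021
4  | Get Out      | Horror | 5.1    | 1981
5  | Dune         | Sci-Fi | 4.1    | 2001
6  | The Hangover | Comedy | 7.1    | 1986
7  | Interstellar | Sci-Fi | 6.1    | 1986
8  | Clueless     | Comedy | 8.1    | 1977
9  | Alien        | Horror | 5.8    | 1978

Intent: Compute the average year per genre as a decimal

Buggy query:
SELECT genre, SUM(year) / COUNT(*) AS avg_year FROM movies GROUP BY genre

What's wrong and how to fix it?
Bug: SUM(year) and COUNT(*) are both integers; the division truncates the fractional part

Fix: Multiply by 1.0 (or CAST to REAL) to force floating-point division

Corrected query:
SELECT genre, SUM(year) * 1.0 / COUNT(*) AS avg_year FROM movies GROUP BY genre

Result:
genre  | avg_year   
-------+------------
Comedy | 1989       
Horror | 1993.333333
Sci-Fi | 1987       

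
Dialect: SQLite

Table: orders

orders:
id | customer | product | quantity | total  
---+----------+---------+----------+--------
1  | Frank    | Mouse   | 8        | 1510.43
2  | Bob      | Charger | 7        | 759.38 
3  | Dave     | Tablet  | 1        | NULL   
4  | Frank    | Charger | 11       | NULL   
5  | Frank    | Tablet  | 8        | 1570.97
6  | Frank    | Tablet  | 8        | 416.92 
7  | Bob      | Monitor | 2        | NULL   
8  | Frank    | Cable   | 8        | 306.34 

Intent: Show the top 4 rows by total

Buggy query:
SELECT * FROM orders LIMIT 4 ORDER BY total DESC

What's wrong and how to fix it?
Bug: ORDER BY cannot follow LIMIT; LIMIT is the final clause

Fix: Sort with ORDER BY, then apply LIMIT

Corrected query:
SELECT * FROM orders ORDER BY total DESC LIMIT 4

Result:
id | customer | product | quantity | total  
---+----------+---------+----------+--------
5  | Frank    | Tablet  | 8        | 1570.97
1  | Frank    | Mouse   | 8        | 1510.43
2  | Bob      | Charger | 7        | 759.38 
6  | Frank    | Tablet  | 8        | 416.92 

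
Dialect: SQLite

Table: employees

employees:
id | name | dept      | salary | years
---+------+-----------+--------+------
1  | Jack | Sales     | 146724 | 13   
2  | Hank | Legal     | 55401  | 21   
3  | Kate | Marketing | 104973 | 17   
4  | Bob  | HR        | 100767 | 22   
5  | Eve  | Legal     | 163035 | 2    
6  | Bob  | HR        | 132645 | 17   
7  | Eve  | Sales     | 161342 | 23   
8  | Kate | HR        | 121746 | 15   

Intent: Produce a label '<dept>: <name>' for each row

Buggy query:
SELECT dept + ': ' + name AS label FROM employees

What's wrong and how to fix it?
Bug: SQLite uses || for string concatenation; + coerces text to numbers (yielding 0)

Fix: Replace + with || to concatenate text

Corrected query:
SELECT dept || ': ' || name AS label FROM employees

Result:
label          
---------------
Sales: Jack    
Legal: Hank    
Marketing: Kate
HR: Bob        
Legal: Eve     
HR: Bob        
Sales: Eve     
HR: Kate       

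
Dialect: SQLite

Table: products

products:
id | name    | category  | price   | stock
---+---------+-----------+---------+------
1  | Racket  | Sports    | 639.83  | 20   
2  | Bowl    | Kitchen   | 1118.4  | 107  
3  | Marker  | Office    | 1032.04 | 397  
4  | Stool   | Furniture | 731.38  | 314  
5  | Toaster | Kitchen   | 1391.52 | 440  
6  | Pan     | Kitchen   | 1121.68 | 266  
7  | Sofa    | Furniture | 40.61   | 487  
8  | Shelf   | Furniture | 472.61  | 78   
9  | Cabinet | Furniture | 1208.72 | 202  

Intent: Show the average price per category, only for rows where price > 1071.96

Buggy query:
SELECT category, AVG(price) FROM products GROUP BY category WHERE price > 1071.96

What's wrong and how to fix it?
Bug: WHERE cannot follow GROUP BY

Fix: Place WHERE between FROM and GROUP BY

Corrected query:
SELECT category, AVG(price) FROM products WHERE price > 1071.96 GROUP BY category

Result:
category  | AVG(price) 
----------+------------
Furniture | 1208.72    
Kitchen   | 1210.533333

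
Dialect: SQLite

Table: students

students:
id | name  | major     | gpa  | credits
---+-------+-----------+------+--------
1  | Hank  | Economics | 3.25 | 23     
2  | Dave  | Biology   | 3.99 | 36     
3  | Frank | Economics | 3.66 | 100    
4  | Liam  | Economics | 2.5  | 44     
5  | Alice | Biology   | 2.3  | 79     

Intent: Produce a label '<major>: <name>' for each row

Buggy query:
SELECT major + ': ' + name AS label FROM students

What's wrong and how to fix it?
Bug: '+' is numeric addition; on text columns SQLite converts them to 0 instead of concatenating

Fix: Use the || operator for string concatenation

Corrected query:
SELECT major || ': ' || name AS label FROM students

Result:
label           
----------------
Economics: Hank 
Biology: Dave   
Economics: Frank
Economics: Liam 
Biology: Alice  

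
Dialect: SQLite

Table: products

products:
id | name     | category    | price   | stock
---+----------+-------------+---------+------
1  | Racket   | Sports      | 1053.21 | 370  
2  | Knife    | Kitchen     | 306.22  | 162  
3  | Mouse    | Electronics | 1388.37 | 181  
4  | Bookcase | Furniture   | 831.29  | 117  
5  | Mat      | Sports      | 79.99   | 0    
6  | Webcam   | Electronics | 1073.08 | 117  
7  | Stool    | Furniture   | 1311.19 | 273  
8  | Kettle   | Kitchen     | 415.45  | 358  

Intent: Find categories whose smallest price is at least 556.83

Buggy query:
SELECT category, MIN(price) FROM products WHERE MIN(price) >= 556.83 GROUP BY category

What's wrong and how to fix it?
Bug: Aggregates like MIN are computed per group after WHERE runs

Fix: Use HAVING for the per-group MIN condition

Corrected query:
SELECT category, MIN(price) FROM products GROUP BY category HAVING MIN(price) >= 556.83

Result:
category    | MIN(price)
------------+-----------
Electronics | 1073.08   
Furniture   | 831.29    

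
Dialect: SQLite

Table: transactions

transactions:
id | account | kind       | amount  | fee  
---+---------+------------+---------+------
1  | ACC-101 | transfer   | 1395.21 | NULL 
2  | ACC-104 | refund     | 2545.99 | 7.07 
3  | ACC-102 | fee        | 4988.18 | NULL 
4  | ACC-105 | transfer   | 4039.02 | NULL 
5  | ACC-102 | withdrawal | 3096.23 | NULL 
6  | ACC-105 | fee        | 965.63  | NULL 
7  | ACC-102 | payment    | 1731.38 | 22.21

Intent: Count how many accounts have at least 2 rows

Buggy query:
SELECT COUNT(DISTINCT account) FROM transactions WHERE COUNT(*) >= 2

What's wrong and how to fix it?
Bug: COUNT(*) cannot appear in WHERE; the per-group count doesn't exist yet

Fix: Group first with HAVING COUNT(*) >= 2, then COUNT the resulting groups

Corrected query:
SELECT COUNT(*) FROM (SELECT account FROM transactions GROUP BY account HAVING COUNT(*) >= 2)

Result:
COUNT(*)
--------
2       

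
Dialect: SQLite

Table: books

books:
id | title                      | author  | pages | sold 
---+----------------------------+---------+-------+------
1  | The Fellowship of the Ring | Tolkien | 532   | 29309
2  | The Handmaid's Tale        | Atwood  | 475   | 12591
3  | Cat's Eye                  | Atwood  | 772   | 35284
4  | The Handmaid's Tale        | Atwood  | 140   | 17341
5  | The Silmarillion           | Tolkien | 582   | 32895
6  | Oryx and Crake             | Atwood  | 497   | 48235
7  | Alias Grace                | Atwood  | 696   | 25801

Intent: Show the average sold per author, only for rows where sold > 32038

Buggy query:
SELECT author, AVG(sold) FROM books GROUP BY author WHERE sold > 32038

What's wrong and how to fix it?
Bug: Row-level WHERE must come before GROUP BY in the clause order

Fix: Move the WHERE clause before GROUP BY

Corrected query:
SELECT author, AVG(sold) FROM books WHERE sold > 32038 GROUP BY author

Result:
author  | AVG(sold)
--------+----------
Atwood  | 41759.5  
Tolkien | 32895    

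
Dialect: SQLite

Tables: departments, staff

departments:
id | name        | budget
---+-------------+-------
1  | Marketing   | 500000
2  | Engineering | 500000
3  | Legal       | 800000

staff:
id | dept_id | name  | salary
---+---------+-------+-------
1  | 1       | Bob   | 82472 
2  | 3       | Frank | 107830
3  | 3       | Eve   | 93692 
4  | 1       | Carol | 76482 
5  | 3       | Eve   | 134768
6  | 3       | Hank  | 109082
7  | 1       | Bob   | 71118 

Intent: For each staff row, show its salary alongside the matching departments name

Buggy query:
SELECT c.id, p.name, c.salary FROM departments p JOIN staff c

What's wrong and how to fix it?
Bug: Missing join condition: each staff row is matched to all departments rows instead of just its own

Fix: Add ON c.dept_id = p.id to the JOIN

Corrected query:
SELECT c.id, p.name, c.salary FROM departments p JOIN staff c ON c.dept_id = p.id

Result:
id | name      | salary
---+-----------+-------
1  | Marketing | 82472 
2  | Legal     | 107830
3  | Legal     | 93692 
4  | Marketing | 76482 
5  | Legal     | 134768
6  | Legal     | 109082
7  | Marketing | 71118 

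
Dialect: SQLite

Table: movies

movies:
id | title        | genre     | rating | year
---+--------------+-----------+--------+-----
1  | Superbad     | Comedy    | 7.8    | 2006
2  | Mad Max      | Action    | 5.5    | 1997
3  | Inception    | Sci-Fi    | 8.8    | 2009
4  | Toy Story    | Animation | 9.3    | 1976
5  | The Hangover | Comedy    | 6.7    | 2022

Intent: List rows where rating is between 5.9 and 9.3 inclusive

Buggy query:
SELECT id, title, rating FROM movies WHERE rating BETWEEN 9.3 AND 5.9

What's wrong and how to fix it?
Bug: BETWEEN expects the lower bound first; with 9.3 AND 5.9 the range is empty

Fix: Write BETWEEN 5.9 AND 9.3

Corrected query:
SELECT id, title, rating FROM movies WHERE rating BETWEEN 5.9 AND 9.3

Result:
id | title        | rating
---+--------------+-------
1  | Superbad     | 7.8   
3  | Inception    | 8.8   
4  | Toy Story    | 9.3   
5  | The Hangover | 6.7   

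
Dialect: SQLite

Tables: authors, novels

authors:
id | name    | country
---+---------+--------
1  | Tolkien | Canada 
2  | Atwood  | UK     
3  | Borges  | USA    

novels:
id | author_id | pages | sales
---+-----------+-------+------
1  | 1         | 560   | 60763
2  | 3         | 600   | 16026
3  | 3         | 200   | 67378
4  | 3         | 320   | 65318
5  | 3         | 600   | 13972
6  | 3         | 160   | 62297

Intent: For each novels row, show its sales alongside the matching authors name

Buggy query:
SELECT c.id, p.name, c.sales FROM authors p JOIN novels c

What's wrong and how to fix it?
Bug: JOIN with no ON clause produces a cartesian product; every novels row pairs with every authors row

Fix: Add ON c.author_id = p.id to the JOIN

Corrected query:
SELECT c.id, p.name, c.sales FROM authors p JOIN novels c ON c.author_id = p.id

Result:
id | name    | sales
---+---------+------
1  | Tolkien | 60763
2  | Borges  | 16026
3  | Borges  | 67378
4  | Borges  | 65318
5  | Borges  | 13972
6  | Borges  | 62297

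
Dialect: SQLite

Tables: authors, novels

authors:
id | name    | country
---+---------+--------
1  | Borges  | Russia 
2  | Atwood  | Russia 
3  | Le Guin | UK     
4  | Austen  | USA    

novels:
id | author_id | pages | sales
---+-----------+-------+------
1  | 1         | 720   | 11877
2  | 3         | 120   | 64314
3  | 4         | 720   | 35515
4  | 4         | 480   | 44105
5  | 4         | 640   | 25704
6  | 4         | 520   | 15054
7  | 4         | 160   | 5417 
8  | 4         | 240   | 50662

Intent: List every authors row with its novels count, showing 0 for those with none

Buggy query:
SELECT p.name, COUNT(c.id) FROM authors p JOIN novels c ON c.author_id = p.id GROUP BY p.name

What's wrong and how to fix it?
Bug: INNER JOIN drops authors rows that have no matching novels rows

Fix: Use LEFT JOIN so parents without children still appear (COUNT(c.id) gives 0)

Corrected query:
SELECT p.name, COUNT(c.id) FROM authors p LEFT JOIN novels c ON c.author_id = p.id GROUP BY p.name

Result:
name    | COUNT(c.id)
--------+------------
Atwood  | 0          
Austen  | 6          
Borges  | 1          
Le Guin | 1          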